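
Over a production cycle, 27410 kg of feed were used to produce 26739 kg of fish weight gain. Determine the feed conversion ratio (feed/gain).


FCR = feed consumed / weight gained
FCR = 27410 kg / 26739 kg = 1.02509

1.02509


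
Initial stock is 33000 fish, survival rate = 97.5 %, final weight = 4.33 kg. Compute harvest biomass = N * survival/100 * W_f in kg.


Survivors = 33000 * 97.5/100 = 32175 fish
Harvest biomass = survivors * W_f = 32175 * 4.33 = 139317.75 kg

139317.75 kg


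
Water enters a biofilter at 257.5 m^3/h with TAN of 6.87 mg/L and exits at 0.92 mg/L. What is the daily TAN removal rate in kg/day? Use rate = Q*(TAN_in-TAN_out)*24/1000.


Concentration drop: TAN_in - TAN_out = 6.87 - 0.92 = 5.95 mg/L
Hourly TAN removed = Q * dTAN = 257.5 m^3/h * 5.95 mg/L = 1532.125 g/h  (m^3/h * mg/L = g/h)
Daily TAN removed = 1532.125 * 24 = 36771 g/day
Convert to kg/day: 36771 / 1000 = 36.771 kg/day

36.771 kg/day


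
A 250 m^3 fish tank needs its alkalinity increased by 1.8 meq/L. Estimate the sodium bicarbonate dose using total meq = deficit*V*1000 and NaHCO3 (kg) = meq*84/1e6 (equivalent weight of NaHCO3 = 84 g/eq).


Tank volume in L = 250 m^3 * 1000 = 250000 L
Total meq required = 1.8 meq/L * 250000 L = 450000 meq
NaHCO3 mass = 450000 meq * 84 mg/meq / 1e6 = 37.8 kg

37.8 kg


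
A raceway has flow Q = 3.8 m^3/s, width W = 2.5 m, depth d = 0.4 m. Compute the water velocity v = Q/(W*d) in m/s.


Cross-sectional area = W * d = 2.5 * 0.4 = 1 m^2
Velocity = Q / A = 3.8 / 1 = 3.8 m/s

3.8 m/s


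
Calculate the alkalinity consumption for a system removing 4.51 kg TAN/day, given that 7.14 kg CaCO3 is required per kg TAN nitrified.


Alkalinity factor: 7.14 kg CaCO3 consumed per kg TAN nitrified
alk = 4.51 kg TAN * 7.14 = 32.2014 kg CaCO3/day

32.2014 kg CaCO3/day


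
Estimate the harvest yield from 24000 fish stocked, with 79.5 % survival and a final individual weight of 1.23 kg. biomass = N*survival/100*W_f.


Survivors = 24000 * 79.5/100 = 19080 fish
Harvest biomass = survivors * W_f = 19080 * 1.23 = 23468.4 kg

23468.4 kg


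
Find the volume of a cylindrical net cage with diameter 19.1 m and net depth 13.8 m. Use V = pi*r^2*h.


r = d/2 = 19.1/2 = 9.55 m
Base area = pi*r^2 = pi*9.55^2 = 286.5211 m^2
Volume = 286.5211 * 13.8 = 3953.99 m^3

3953.99 m^3


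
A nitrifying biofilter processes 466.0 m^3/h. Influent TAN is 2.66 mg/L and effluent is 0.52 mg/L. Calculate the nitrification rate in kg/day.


Concentration drop: TAN_in - TAN_out = 2.66 - 0.52 = 2.14 mg/L
Hourly TAN removed = Q * dTAN = 466.0 m^3/h * 2.14 mg/L = 997.24 g/h  (m^3/h * mg/L = g/h)
Daily TAN removed = 997.24 * 24 = 23933.76 g/day
Convert to kg/day: 23933.76 / 1000 = 23.93376 kg/day

23.93376 kg/day


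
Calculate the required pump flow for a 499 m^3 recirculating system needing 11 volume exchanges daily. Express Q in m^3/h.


Daily recirculation volume = 499 m^3 * 11 = 5489 m^3/day
Flow rate Q = daily volume / 24 h = 5489 / 24 = 228.708 m^3/h

228.708 m^3/h


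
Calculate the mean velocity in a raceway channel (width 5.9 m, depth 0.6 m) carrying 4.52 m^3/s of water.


Cross-sectional area = W * d = 5.9 * 0.6 = 3.54 m^2
Velocity = Q / A = 4.52 / 3.54 = 1.27684 m/s

1.27684 m/s


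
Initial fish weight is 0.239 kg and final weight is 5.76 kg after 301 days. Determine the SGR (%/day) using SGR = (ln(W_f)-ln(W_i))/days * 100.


ln(W_f) = ln(5.76) = 1.7509375
ln(W_i) = ln(0.239) = -1.4312917
ln(W_f) - ln(W_i) = 1.7509375 - -1.4312917 = 3.1822292
SGR = 3.1822292 / 301 * 100 = 1.05722 %/day

1.05722 %/day


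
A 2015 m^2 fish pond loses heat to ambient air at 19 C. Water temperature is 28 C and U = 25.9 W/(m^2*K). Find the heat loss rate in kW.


Temperature difference dT = 28 - 19 = 9 K
Heat loss (W) = U * A * dT = 25.9 * 2015 * 9 = 469696.5 W
Convert to kW: 469696.5 / 1000 = 469.6965 kW

469.6965 kW


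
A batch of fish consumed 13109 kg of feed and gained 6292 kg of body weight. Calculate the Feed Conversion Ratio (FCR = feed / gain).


FCR = feed consumed / weight gained
FCR = 13109 kg / 6292 kg = 2.08344

2.08344


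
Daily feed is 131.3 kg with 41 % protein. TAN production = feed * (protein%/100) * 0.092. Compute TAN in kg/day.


Protein in feed = 131.3 * 41/100 = 53.833 kg/day
TAN = protein * 0.092 = 53.833 * 0.092 = 4.952636 kg/day

4.952636 kg/day


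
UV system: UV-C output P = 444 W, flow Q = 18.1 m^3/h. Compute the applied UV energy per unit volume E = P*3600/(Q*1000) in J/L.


Energy delivered per hour = 444 W * 3600 s = 1598400 J/h
Volume treated per hour = 18.1 m^3/h * 1000 = 18100 L/h
dose = 1598400 / 18100 = 88.3094 J/L

88.3094 J/L


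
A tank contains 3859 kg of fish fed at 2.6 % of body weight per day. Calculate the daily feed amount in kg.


Feeding rate fraction = 2.6% / 100 = 0.026
Daily feed = 3859 kg * 0.026 = 100.334 kg/day

100.334 kg/day


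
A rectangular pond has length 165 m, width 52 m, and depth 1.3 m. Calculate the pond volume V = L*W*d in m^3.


Base area = L * W = 165 * 52 = 8580 m^2
Volume = area * depth = 8580 * 1.3 = 11154 m^3

11154 m^3


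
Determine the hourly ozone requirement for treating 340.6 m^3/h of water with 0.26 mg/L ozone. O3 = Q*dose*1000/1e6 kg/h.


O3 demand (mg/h) = Q * dose * 1000 = 340.6 * 0.26 * 1000 = 88556 mg/h
Convert mg to kg: 88556 / 1e6 = 0.088556 kg/h

0.088556 kg/h


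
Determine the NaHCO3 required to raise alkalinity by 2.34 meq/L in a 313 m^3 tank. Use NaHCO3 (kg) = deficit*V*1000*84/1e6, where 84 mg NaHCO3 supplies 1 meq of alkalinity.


Tank volume in L = 313 m^3 * 1000 = 313000 L
Total meq required = 2.34 meq/L * 313000 L = 732420 meq
NaHCO3 mass = 732420 meq * 84 mg/meq / 1e6 = 61.5233 kg

61.5233 kg


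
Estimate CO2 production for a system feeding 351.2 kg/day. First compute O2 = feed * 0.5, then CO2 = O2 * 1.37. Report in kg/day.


O2 = 351.2 * 0.5 = 175.6
CO2 = 175.6 * 1.37 = 240.572

240.572 kg/day


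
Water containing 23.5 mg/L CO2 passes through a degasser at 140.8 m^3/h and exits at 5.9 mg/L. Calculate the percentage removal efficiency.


CO2_out / CO2_in = 5.9 / 23.5 = 0.25106383
Fraction remaining = 0.25106383
efficiency = (1 - 0.25106383) * 100 = 74.8936 %

74.8936 %


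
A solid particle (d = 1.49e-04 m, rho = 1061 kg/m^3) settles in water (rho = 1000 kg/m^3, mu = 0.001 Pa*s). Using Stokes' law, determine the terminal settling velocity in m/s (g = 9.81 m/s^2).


Density difference: rho_p - rho_f = 1061 - 1000 = 61 kg/m^3
d^2 = (1.49e-04)^2 = 2.2201e-08 m^2
Numerator = (rho_p - rho_f) * g * d^2 = 61 * 9.81 * 2.2201e-08 = 1.32853e-05
Denominator = 18 * mu = 18 * 0.001 = 0.018
v_s = 1.32853e-05 / 0.018 = 7.38072e-04 m/s
Check: Re = rho_f * v_s * d / mu = 1000 * 7.38072e-04 * 1.49e-04 / 0.001 = 0.11 < 1, so Stokes' law applies.

7.38072e-04 m/s


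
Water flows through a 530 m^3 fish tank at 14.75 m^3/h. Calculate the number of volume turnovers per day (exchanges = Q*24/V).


Daily flow volume = 14.75 m^3/h * 24 h = 354 m^3/day
Exchanges = daily flow / tank volume = 354 / 530 = 0.667925 exchanges/day

0.667925 exchanges/day


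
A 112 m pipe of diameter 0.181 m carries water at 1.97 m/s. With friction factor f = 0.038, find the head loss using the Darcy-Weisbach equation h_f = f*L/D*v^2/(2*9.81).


v^2 = 1.97^2 = 3.8809 m^2/s^2
L/D = 112/0.181 = 618.78453
h_f = f*(L/D)*v^2/(2g) = 0.038 * 618.78453 * 3.8809 / 19.62 = 4.65111 m

4.65111 m


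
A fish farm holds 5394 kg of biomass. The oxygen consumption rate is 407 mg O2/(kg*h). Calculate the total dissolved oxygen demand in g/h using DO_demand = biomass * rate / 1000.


Total O2 consumption (mg/h) = 5394 kg * 407 mg/(kg*h) = 2195358 mg/h
Convert to g/h: 2195358 / 1000 = 2195.358 g/h

2195.358 g/h


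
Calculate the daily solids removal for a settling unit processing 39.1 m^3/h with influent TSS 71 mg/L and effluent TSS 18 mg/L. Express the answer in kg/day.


Concentration drop: TSS_in - TSS_out = 71 - 18 = 53 mg/L
Hourly solids removed = Q * dTSS = 39.1 m^3/h * 53 mg/L = 2072.3 g/h  (m^3/h * mg/L = g/h)
Daily solids removed = 2072.3 * 24 = 49735.2 g/day
Convert g to kg: 49735.2 / 1000 = 49.7352 kg/day

49.7352 kg/day


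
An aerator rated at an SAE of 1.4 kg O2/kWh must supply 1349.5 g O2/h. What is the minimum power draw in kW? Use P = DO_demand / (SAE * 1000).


SAE in g O2/kWh = 1.4 * 1000 = 1400 g/kWh
P = DO_demand / SAE_g = 1349.5 / 1400 = 0.963929 kW

0.963929 kW


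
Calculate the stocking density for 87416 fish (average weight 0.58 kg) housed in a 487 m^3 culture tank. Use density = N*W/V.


Total biomass = 87416 fish * 0.58 kg = 50701.28 kg
Density = total biomass / volume = 50701.28 / 487 = 104.109 kg/m^3

104.109 kg/m^3


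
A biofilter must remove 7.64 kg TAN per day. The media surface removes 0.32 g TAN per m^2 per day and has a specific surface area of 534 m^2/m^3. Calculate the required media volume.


A = 7.64*1000 / 0.32 = 23875 m^2
V = 23875 / 534 = 44.7097

44.7097 m^3


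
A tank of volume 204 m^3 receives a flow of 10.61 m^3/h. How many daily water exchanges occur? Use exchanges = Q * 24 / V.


Daily flow volume = 10.61 m^3/h * 24 h = 254.64 m^3/day
Exchanges = daily flow / tank volume = 254.64 / 204 = 1.24824 exchanges/day

1.24824 exchanges/day


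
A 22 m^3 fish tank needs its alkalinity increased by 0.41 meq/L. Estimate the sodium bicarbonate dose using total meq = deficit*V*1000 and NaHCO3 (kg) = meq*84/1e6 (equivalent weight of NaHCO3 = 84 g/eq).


Tank volume in L = 22 m^3 * 1000 = 22000 L
Total meq required = 0.41 meq/L * 22000 L = 9020 meq
NaHCO3 mass = 9020 meq * 84 mg/meq / 1e6 = 0.75768 kg

0.75768 kg


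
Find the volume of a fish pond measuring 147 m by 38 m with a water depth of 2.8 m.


Base area = L * W = 147 * 38 = 5586 m^2
Volume = area * depth = 5586 * 2.8 = 15640.8 m^3

15640.8 m^3


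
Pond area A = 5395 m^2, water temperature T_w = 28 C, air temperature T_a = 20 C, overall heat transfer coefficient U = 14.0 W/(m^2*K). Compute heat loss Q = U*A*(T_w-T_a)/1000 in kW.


Temperature difference dT = 28 - 20 = 8 K
Heat loss (W) = U * A * dT = 14.0 * 5395 * 8 = 604240 W
Convert to kW: 604240 / 1000 = 604.24 kW

604.24 kW


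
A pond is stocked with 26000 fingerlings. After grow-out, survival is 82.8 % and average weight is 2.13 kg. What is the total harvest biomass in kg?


Survivors = 26000 * 82.8/100 = 21528 fish
Harvest biomass = survivors * W_f = 21528 * 2.13 = 45854.64 kg

45854.64 kg


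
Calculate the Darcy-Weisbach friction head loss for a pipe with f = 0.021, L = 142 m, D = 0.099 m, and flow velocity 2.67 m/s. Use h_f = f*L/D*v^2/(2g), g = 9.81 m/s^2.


v^2 = 2.67^2 = 7.1289 m^2/s^2
L/D = 142/0.099 = 1434.3434
h_f = f*(L/D)*v^2/(2g) = 0.021 * 1434.3434 * 7.1289 / 19.62 = 10.9445 m

10.9445 m


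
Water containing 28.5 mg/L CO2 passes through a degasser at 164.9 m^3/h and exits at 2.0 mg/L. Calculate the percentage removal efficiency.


CO2_out / CO2_in = 2.0 / 28.5 = 0.070175439
Fraction remaining = 0.070175439
efficiency = (1 - 0.070175439) * 100 = 92.9825 %

92.9825 %


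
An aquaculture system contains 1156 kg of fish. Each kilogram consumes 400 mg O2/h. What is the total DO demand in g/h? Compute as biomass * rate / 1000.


Total O2 consumption (mg/h) = 1156 kg * 400 mg/(kg*h) = 462400 mg/h
Convert to g/h: 462400 / 1000 = 462.4 g/h

462.4 g/h


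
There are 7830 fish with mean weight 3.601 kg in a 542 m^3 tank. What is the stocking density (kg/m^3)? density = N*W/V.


Total biomass = 7830 fish * 3.601 kg = 28195.83 kg
Density = total biomass / volume = 28195.83 / 542 = 52.0218 kg/m^3

52.0218 kg/m^3


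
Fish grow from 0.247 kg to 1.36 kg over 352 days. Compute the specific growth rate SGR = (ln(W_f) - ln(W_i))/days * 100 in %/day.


ln(W_f) = ln(1.36) = 0.3074847
ln(W_i) = ln(0.247) = -1.3983669
ln(W_f) - ln(W_i) = 0.3074847 - -1.3983669 = 1.7058516
SGR = 1.7058516 / 352 * 100 = 0.484617 %/day

0.484617 %/day


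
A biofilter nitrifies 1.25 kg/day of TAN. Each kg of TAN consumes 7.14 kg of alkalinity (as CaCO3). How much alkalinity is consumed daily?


Alkalinity factor: 7.14 kg CaCO3 consumed per kg TAN nitrified
alk = 1.25 kg TAN * 7.14 = 8.925 kg CaCO3/day

8.925 kg CaCO3/day


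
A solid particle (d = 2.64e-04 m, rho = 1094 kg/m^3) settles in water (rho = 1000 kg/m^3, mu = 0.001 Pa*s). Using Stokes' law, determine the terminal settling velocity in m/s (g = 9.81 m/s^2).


Density difference: rho_p - rho_f = 1094 - 1000 = 94 kg/m^3
d^2 = (2.64e-04)^2 = 6.9696e-08 m^2
Numerator = (rho_p - rho_f) * g * d^2 = 94 * 9.81 * 6.9696e-08 = 6.4269469e-05
Denominator = 18 * mu = 18 * 0.001 = 0.018
v_s = 6.4269469e-05 / 0.018 = 0.00357053 m/s
Check: Re = rho_f * v_s * d / mu = 1000 * 0.00357053 * 2.64e-04 / 0.001 = 0.943 < 1, so Stokes' law applies.

0.00357053 m/s


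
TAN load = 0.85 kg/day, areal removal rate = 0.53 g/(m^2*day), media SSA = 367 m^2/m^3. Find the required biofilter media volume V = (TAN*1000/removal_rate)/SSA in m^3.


A = 0.85*1000 / 0.53 = 1603.7736 m^2
V = 1603.7736 / 367 = 4.36996

4.36996 m^3


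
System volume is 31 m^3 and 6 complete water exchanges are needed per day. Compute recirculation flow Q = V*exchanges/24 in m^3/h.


Daily recirculation volume = 31 m^3 * 6 = 186 m^3/day
Flow rate Q = daily volume / 24 h = 186 / 24 = 7.75 m^3/h

7.75 m^3/h


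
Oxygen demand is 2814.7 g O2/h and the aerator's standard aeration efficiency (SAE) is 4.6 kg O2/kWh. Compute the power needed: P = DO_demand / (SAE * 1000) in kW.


SAE in g O2/kWh = 4.6 * 1000 = 4600 g/kWh
P = DO_demand / SAE_g = 2814.7 / 4600 = 0.611891 kW

0.611891 kW


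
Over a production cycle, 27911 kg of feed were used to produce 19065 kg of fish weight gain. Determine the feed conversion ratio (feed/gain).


FCR = feed consumed / weight gained
FCR = 27911 kg / 19065 kg = 1.46399

1.46399


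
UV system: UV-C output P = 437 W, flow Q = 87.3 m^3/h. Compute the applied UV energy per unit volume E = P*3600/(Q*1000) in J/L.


Energy delivered per hour = 437 W * 3600 s = 1573200 J/h
Volume treated per hour = 87.3 m^3/h * 1000 = 87300 L/h
dose = 1573200 / 87300 = 18.0206 J/L

18.0206 J/L


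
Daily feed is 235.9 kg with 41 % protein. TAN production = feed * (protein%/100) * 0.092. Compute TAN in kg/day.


Protein in feed = 235.9 * 41/100 = 96.719 kg/day
TAN = protein * 0.092 = 96.719 * 0.092 = 8.898148 kg/day

8.898148 kg/day


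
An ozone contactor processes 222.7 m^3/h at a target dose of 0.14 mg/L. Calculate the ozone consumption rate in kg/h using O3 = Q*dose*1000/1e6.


O3 demand (mg/h) = Q * dose * 1000 = 222.7 * 0.14 * 1000 = 31178 mg/h
Convert mg to kg: 31178 / 1e6 = 0.031178 kg/h

0.031178 kg/h


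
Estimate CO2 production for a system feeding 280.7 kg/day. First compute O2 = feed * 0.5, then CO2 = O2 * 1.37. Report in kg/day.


O2 = 280.7 * 0.5 = 140.35
CO2 = 140.35 * 1.37 = 192.2795

192.2795 kg/day


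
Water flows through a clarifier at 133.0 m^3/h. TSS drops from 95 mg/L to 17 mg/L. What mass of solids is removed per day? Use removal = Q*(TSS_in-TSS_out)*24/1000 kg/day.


Concentration drop: TSS_in - TSS_out = 95 - 17 = 78 mg/L
Hourly solids removed = Q * dTSS = 133.0 m^3/h * 78 mg/L = 10374 g/h  (m^3/h * mg/L = g/h)
Daily solids removed = 10374 * 24 = 248976 g/day
Convert g to kg: 248976 / 1000 = 248.976 kg/day

248.976 kg/day


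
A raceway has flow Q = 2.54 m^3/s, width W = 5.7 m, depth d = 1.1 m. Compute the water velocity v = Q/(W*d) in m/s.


Cross-sectional area = W * d = 5.7 * 1.1 = 6.27 m^2
Velocity = Q / A = 2.54 / 6.27 = 0.405104 m/s

0.405104 m/s


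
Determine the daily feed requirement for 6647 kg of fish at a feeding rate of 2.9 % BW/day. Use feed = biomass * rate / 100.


Feeding rate fraction = 2.9% / 100 = 0.029
Daily feed = 6647 kg * 0.029 = 192.763 kg/day

192.763 kg/day


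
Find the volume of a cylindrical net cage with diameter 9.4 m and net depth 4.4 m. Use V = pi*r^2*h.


r = d/2 = 9.4/2 = 4.7 m
Base area = pi*r^2 = pi*4.7^2 = 69.397782 m^2
Volume = 69.397782 * 4.4 = 305.35 m^3

305.35 m^3


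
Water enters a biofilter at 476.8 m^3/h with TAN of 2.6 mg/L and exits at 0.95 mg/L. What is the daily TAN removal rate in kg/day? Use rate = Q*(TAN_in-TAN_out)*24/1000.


Concentration drop: TAN_in - TAN_out = 2.6 - 0.95 = 1.65 mg/L
Hourly TAN removed = Q * dTAN = 476.8 m^3/h * 1.65 mg/L = 786.72 g/h  (m^3/h * mg/L = g/h)
Daily TAN removed = 786.72 * 24 = 18881.28 g/day
Convert to kg/day: 18881.28 / 1000 = 18.88128 kg/day

18.88128 kg/day


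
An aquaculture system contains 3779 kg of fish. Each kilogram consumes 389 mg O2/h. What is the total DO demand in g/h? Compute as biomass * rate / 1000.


Total O2 consumption (mg/h) = 3779 kg * 389 mg/(kg*h) = 1470031 mg/h
Convert to g/h: 1470031 / 1000 = 1470.031 g/h

1470.031 g/h


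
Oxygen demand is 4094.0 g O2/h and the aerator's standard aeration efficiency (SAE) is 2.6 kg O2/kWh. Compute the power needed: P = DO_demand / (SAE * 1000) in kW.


SAE in g O2/kWh = 2.6 * 1000 = 2600 g/kWh
P = DO_demand / SAE_g = 4094.0 / 2600 = 1.57462 kW

1.57462 kW


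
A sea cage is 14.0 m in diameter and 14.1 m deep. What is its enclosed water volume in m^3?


r = d/2 = 14.0/2 = 7 m
Base area = pi*r^2 = pi*7^2 = 153.93804 m^2
Volume = 153.93804 * 14.1 = 2170.53 m^3

2170.53 m^3


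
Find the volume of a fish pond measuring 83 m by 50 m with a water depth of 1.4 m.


Base area = L * W = 83 * 50 = 4150 m^2
Volume = area * depth = 4150 * 1.4 = 5810 m^3

5810 m^3


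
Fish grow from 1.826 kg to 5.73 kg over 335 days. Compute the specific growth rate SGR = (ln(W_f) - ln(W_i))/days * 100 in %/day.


ln(W_f) = ln(5.73) = 1.7457155
ln(W_i) = ln(1.826) = 0.60212778
ln(W_f) - ln(W_i) = 1.7457155 - 0.60212778 = 1.1435877
SGR = 1.1435877 / 335 * 100 = 0.341369 %/day

0.341369 %/day


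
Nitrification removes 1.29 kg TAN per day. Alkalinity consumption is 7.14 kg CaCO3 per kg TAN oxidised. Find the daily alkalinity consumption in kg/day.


Alkalinity factor: 7.14 kg CaCO3 consumed per kg TAN nitrified
alk = 1.29 kg TAN * 7.14 = 9.2106 kg CaCO3/day

9.2106 kg CaCO3/day


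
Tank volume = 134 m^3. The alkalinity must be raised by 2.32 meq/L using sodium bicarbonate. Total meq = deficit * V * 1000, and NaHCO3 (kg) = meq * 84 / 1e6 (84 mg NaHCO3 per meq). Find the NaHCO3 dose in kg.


Tank volume in L = 134 m^3 * 1000 = 134000 L
Total meq required = 2.32 meq/L * 134000 L = 310880 meq
NaHCO3 mass = 310880 meq * 84 mg/meq / 1e6 = 26.1139 kg

26.1139 kg


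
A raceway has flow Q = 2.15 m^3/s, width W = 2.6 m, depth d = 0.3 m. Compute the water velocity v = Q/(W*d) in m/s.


Cross-sectional area = W * d = 2.6 * 0.3 = 0.78 m^2
Velocity = Q / A = 2.15 / 0.78 = 2.75641 m/s

2.75641 m/s


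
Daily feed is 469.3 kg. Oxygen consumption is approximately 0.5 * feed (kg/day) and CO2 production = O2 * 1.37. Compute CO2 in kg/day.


O2 = 469.3 * 0.5 = 234.65
CO2 = 234.65 * 1.37 = 321.4705

321.4705 kg/day


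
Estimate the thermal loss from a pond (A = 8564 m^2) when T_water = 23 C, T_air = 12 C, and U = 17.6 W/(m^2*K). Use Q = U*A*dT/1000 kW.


Temperature difference dT = 23 - 12 = 11 K
Heat loss (W) = U * A * dT = 17.6 * 8564 * 11 = 1657990.4 W
Convert to kW: 1657990.4 / 1000 = 1657.9904 kW

1657.9904 kW


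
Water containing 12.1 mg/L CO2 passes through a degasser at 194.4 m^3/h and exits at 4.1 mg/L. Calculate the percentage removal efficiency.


CO2_out / CO2_in = 4.1 / 12.1 = 0.33884298
Fraction remaining = 0.33884298
efficiency = (1 - 0.33884298) * 100 = 66.1157 %

66.1157 %


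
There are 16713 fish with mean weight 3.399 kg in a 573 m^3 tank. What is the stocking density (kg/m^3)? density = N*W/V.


Total biomass = 16713 fish * 3.399 kg = 56807.487 kg
Density = total biomass / volume = 56807.487 / 573 = 99.1405 kg/m^3

99.1405 kg/m^3


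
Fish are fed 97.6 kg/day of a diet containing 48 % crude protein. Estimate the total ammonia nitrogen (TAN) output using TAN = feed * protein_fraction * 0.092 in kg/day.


Protein in feed = 97.6 * 48/100 = 46.848 kg/day
TAN = protein * 0.092 = 46.848 * 0.092 = 4.310016 kg/day

4.310016 kg/day


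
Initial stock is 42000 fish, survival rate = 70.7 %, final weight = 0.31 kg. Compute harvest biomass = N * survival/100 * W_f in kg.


Survivors = 42000 * 70.7/100 = 29694 fish
Harvest biomass = survivors * W_f = 29694 * 0.31 = 9205.14 kg

9205.14 kg


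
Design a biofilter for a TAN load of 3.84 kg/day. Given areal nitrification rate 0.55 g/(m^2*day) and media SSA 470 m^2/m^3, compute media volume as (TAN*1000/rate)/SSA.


A = 3.84*1000 / 0.55 = 6981.8182 m^2
V = 6981.8182 / 470 = 14.8549

14.8549 m^3


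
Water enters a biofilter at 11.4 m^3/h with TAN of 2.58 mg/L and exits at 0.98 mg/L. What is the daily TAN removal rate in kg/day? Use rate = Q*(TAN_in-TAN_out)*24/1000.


Concentration drop: TAN_in - TAN_out = 2.58 - 0.98 = 1.6 mg/L
Hourly TAN removed = Q * dTAN = 11.4 m^3/h * 1.6 mg/L = 18.24 g/h  (m^3/h * mg/L = g/h)
Daily TAN removed = 18.24 * 24 = 437.76 g/day
Convert to kg/day: 437.76 / 1000 = 0.43776 kg/day

0.43776 kg/day


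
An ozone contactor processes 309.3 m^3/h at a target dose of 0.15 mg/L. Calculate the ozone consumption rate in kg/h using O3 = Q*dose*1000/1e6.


O3 demand (mg/h) = Q * dose * 1000 = 309.3 * 0.15 * 1000 = 46395 mg/h
Convert mg to kg: 46395 / 1e6 = 0.046395 kg/h

0.046395 kg/h


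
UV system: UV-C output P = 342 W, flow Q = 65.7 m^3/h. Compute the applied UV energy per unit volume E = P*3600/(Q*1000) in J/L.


Energy delivered per hour = 342 W * 3600 s = 1231200 J/h
Volume treated per hour = 65.7 m^3/h * 1000 = 65700 L/h
dose = 1231200 / 65700 = 18.7397 J/L

18.7397 J/L


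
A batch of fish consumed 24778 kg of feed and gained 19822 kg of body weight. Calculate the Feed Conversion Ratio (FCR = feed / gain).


FCR = feed consumed / weight gained
FCR = 24778 kg / 19822 kg = 1.25003

1.25003


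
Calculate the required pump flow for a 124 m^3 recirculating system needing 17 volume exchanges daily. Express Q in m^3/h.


Daily recirculation volume = 124 m^3 * 17 = 2108 m^3/day
Flow rate Q = daily volume / 24 h = 2108 / 24 = 87.8333 m^3/h

87.8333 m^3/h


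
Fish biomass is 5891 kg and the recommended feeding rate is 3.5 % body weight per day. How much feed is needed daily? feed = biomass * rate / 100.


Feeding rate fraction = 3.5% / 100 = 0.035
Daily feed = 5891 kg * 0.035 = 206.185 kg/day

206.185 kg/day


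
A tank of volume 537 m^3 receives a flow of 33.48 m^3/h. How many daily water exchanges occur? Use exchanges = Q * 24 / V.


Daily flow volume = 33.48 m^3/h * 24 h = 803.52 m^3/day
Exchanges = daily flow / tank volume = 803.52 / 537 = 1.49631 exchanges/day

1.49631 exchanges/day


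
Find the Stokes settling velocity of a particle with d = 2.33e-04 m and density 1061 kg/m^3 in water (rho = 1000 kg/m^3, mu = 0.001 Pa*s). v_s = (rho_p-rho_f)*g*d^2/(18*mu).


Density difference: rho_p - rho_f = 1061 - 1000 = 61 kg/m^3
d^2 = (2.33e-04)^2 = 5.4289e-08 m^2
Numerator = (rho_p - rho_f) * g * d^2 = 61 * 9.81 * 5.4289e-08 = 3.248708e-05
Denominator = 18 * mu = 18 * 0.001 = 0.018
v_s = 3.248708e-05 / 0.018 = 0.00180484 m/s
Check: Re = rho_f * v_s * d / mu = 1000 * 0.00180484 * 2.33e-04 / 0.001 = 0.421 < 1, so Stokes' law applies.

0.00180484 m/s


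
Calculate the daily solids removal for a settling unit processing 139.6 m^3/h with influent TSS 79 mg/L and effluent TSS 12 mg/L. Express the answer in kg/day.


Concentration drop: TSS_in - TSS_out = 79 - 12 = 67 mg/L
Hourly solids removed = Q * dTSS = 139.6 m^3/h * 67 mg/L = 9353.2 g/h  (m^3/h * mg/L = g/h)
Daily solids removed = 9353.2 * 24 = 224476.8 g/day
Convert g to kg: 224476.8 / 1000 = 224.4768 kg/day

224.4768 kg/day


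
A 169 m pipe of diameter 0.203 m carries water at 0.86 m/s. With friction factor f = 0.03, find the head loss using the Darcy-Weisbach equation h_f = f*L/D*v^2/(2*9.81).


v^2 = 0.86^2 = 0.7396 m^2/s^2
L/D = 169/0.203 = 832.51232
h_f = f*(L/D)*v^2/(2g) = 0.03 * 832.51232 * 0.7396 / 19.62 = 0.941477 m

0.941477 m


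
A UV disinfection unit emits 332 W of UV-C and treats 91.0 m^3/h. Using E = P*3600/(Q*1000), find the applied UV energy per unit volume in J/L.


Energy delivered per hour = 332 W * 3600 s = 1195200 J/h
Volume treated per hour = 91.0 m^3/h * 1000 = 91000 L/h
dose = 1195200 / 91000 = 13.1341 J/L

13.1341 J/L


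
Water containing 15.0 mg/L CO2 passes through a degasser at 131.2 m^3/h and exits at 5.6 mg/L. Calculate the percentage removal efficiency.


CO2_out / CO2_in = 5.6 / 15.0 = 0.37333333
Fraction remaining = 0.37333333
efficiency = (1 - 0.37333333) * 100 = 62.6667 %

62.6667 %


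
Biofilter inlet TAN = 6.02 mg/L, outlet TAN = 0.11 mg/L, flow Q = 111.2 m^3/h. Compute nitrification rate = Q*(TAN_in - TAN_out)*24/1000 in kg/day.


Concentration drop: TAN_in - TAN_out = 6.02 - 0.11 = 5.91 mg/L
Hourly TAN removed = Q * dTAN = 111.2 m^3/h * 5.91 mg/L = 657.192 g/h  (m^3/h * mg/L = g/h)
Daily TAN removed = 657.192 * 24 = 15772.608 g/day
Convert to kg/day: 15772.608 / 1000 = 15.772608 kg/day

15.772608 kg/day


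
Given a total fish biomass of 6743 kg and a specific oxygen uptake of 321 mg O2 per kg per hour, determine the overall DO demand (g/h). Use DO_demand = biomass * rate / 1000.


Total O2 consumption (mg/h) = 6743 kg * 321 mg/(kg*h) = 2164503 mg/h
Convert to g/h: 2164503 / 1000 = 2164.503 g/h

2164.503 g/h


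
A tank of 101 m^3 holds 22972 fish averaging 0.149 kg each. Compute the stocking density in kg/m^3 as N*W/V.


Total biomass = 22972 fish * 0.149 kg = 3422.828 kg
Density = total biomass / volume = 3422.828 / 101 = 33.8894 kg/m^3

33.8894 kg/m^3


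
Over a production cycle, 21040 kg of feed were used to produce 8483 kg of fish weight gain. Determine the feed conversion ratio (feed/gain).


FCR = feed consumed / weight gained
FCR = 21040 kg / 8483 kg = 2.48025

2.48025


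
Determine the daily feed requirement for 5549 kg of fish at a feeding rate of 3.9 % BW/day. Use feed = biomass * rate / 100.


Feeding rate fraction = 3.9% / 100 = 0.039
Daily feed = 5549 kg * 0.039 = 216.411 kg/day

216.411 kg/day


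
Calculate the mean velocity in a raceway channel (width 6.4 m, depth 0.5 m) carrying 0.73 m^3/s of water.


Cross-sectional area = W * d = 6.4 * 0.5 = 3.2 m^2
Velocity = Q / A = 0.73 / 3.2 = 0.228125 m/s

0.228125 m/s


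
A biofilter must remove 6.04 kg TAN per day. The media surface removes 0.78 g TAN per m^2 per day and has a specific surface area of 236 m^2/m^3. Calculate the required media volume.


A = 6.04*1000 / 0.78 = 7743.5897 m^2
V = 7743.5897 / 236 = 32.8118

32.8118 m^3


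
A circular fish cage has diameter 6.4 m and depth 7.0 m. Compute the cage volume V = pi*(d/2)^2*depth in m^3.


r = d/2 = 6.4/2 = 3.2 m
Base area = pi*r^2 = pi*3.2^2 = 32.169909 m^2
Volume = 32.169909 * 7.0 = 225.189 m^3

225.189 m^3


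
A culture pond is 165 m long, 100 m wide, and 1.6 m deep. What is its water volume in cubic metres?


Base area = L * W = 165 * 100 = 16500 m^2
Volume = area * depth = 16500 * 1.6 = 26400 m^3

26400 m^3


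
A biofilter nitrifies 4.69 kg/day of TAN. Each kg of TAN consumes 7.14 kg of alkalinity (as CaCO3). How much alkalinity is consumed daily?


Alkalinity factor: 7.14 kg CaCO3 consumed per kg TAN nitrified
alk = 4.69 kg TAN * 7.14 = 33.4866 kg CaCO3/day

33.4866 kg CaCO3/day


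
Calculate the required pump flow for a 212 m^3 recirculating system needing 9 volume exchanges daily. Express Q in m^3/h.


Daily recirculation volume = 212 m^3 * 9 = 1908 m^3/day
Flow rate Q = daily volume / 24 h = 1908 / 24 = 79.5 m^3/h

79.5 m^3/h


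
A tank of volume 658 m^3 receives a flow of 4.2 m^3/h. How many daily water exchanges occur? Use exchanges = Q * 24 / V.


Daily flow volume = 4.2 m^3/h * 24 h = 100.8 m^3/day
Exchanges = daily flow / tank volume = 100.8 / 658 = 0.153191 exchanges/day

0.153191 exchanges/day


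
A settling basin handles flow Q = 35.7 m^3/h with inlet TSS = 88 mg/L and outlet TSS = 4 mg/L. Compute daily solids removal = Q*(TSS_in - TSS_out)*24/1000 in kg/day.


Concentration drop: TSS_in - TSS_out = 88 - 4 = 84 mg/L
Hourly solids removed = Q * dTSS = 35.7 m^3/h * 84 mg/L = 2998.8 g/h  (m^3/h * mg/L = g/h)
Daily solids removed = 2998.8 * 24 = 71971.2 g/day
Convert g to kg: 71971.2 / 1000 = 71.9712 kg/day

71.9712 kg/day


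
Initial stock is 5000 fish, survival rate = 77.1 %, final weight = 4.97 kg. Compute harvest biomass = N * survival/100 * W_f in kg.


Survivors = 5000 * 77.1/100 = 3855 fish
Harvest biomass = survivors * W_f = 3855 * 4.97 = 19159.35 kg

19159.35 kg


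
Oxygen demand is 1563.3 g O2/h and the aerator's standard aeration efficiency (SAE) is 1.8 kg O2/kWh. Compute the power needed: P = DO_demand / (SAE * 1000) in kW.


SAE in g O2/kWh = 1.8 * 1000 = 1800 g/kWh
P = DO_demand / SAE_g = 1563.3 / 1800 = 0.8685 kW

0.8685 kW


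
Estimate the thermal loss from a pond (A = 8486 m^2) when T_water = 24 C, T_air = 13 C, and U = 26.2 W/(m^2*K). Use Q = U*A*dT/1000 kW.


Temperature difference dT = 24 - 13 = 11 K
Heat loss (W) = U * A * dT = 26.2 * 8486 * 11 = 2445665.2 W
Convert to kW: 2445665.2 / 1000 = 2445.6652 kW

2445.6652 kW


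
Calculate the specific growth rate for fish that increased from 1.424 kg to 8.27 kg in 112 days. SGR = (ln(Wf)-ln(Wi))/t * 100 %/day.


ln(W_f) = ln(8.27) = 2.1126345
ln(W_i) = ln(1.424) = 0.35346981
ln(W_f) - ln(W_i) = 2.1126345 - 0.35346981 = 1.7591647
SGR = 1.7591647 / 112 * 100 = 1.57068 %/day

1.57068 %/day


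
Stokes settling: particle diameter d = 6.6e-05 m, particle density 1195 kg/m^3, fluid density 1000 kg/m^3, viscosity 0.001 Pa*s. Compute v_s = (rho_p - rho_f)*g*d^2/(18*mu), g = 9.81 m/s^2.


Density difference: rho_p - rho_f = 1195 - 1000 = 195 kg/m^3
d^2 = (6.6e-05)^2 = 4.356e-09 m^2
Numerator = (rho_p - rho_f) * g * d^2 = 195 * 9.81 * 4.356e-09 = 8.3328102e-06
Denominator = 18 * mu = 18 * 0.001 = 0.018
v_s = 8.3328102e-06 / 0.018 = 4.62934e-04 m/s
Check: Re = rho_f * v_s * d / mu = 1000 * 4.62934e-04 * 6.6e-05 / 0.001 = 0.0306 < 1, so Stokes' law applies.

4.62934e-04 m/s


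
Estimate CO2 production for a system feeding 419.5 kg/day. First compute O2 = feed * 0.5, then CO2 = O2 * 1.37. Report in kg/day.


O2 = 419.5 * 0.5 = 209.75
CO2 = 209.75 * 1.37 = 287.3575

287.3575 kg/day


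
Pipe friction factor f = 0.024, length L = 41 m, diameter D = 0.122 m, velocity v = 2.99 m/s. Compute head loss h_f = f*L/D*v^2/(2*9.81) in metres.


v^2 = 2.99^2 = 8.9401 m^2/s^2
L/D = 41/0.122 = 336.06557
h_f = f*(L/D)*v^2/(2g) = 0.024 * 336.06557 * 8.9401 / 19.62 = 3.67518 m

3.67518 m


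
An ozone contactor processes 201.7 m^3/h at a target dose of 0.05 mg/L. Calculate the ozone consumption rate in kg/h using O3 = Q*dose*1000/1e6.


O3 demand (mg/h) = Q * dose * 1000 = 201.7 * 0.05 * 1000 = 10085 mg/h
Convert mg to kg: 10085 / 1e6 = 0.010085 kg/h

0.010085 kg/h


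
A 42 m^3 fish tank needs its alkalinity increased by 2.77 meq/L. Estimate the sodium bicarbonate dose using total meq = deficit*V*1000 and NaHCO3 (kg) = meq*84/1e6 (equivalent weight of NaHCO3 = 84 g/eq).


Tank volume in L = 42 m^3 * 1000 = 42000 L
Total meq required = 2.77 meq/L * 42000 L = 116340 meq
NaHCO3 mass = 116340 meq * 84 mg/meq / 1e6 = 9.77256 kg

9.77256 kg


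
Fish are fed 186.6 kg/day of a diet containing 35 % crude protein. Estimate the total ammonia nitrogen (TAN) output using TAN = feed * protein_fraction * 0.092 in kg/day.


Protein in feed = 186.6 * 35/100 = 65.31 kg/day
TAN = protein * 0.092 = 65.31 * 0.092 = 6.00852 kg/day

6.00852 kg/day


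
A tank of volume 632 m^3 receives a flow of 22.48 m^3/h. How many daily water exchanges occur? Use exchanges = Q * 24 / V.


Daily flow volume = 22.48 m^3/h * 24 h = 539.52 m^3/day
Exchanges = daily flow / tank volume = 539.52 / 632 = 0.853671 exchanges/day

0.853671 exchanges/day


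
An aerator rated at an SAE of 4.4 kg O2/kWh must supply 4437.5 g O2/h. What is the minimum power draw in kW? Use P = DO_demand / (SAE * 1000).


SAE in g O2/kWh = 4.4 * 1000 = 4400 g/kWh
P = DO_demand / SAE_g = 4437.5 / 4400 = 1.00852 kW

1.00852 kW


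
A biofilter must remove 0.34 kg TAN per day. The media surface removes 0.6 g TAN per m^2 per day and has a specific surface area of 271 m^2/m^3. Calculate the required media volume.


A = 0.34*1000 / 0.6 = 566.66667 m^2
V = 566.66667 / 271 = 2.09102

2.09102 m^3


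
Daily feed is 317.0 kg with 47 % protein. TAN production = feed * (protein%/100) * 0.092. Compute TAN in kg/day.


Protein in feed = 317.0 * 47/100 = 148.99 kg/day
TAN = protein * 0.092 = 148.99 * 0.092 = 13.70708 kg/day

13.70708 kg/day


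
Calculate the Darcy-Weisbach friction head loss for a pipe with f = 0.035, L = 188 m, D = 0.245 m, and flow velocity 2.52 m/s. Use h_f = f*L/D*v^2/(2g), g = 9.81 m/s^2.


v^2 = 2.52^2 = 6.3504 m^2/s^2
L/D = 188/0.245 = 767.34694
h_f = f*(L/D)*v^2/(2g) = 0.035 * 767.34694 * 6.3504 / 19.62 = 8.69284 m

8.69284 m


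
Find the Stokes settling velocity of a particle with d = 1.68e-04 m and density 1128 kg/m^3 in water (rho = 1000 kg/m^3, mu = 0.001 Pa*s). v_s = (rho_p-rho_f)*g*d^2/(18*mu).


Density difference: rho_p - rho_f = 1128 - 1000 = 128 kg/m^3
d^2 = (1.68e-04)^2 = 2.8224e-08 m^2
Numerator = (rho_p - rho_f) * g * d^2 = 128 * 9.81 * 2.8224e-08 = 3.5440312e-05
Denominator = 18 * mu = 18 * 0.001 = 0.018
v_s = 3.5440312e-05 / 0.018 = 0.00196891 m/s
Check: Re = rho_f * v_s * d / mu = 1000 * 0.00196891 * 1.68e-04 / 0.001 = 0.331 < 1, so Stokes' law applies.

0.00196891 m/s


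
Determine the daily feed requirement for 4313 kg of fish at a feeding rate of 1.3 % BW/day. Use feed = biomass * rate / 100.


Feeding rate fraction = 1.3% / 100 = 0.013
Daily feed = 4313 kg * 0.013 = 56.069 kg/day

56.069 kg/day


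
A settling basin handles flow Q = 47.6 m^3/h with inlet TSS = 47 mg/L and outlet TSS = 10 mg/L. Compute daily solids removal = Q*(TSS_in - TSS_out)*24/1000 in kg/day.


Concentration drop: TSS_in - TSS_out = 47 - 10 = 37 mg/L
Hourly solids removed = Q * dTSS = 47.6 m^3/h * 37 mg/L = 1761.2 g/h  (m^3/h * mg/L = g/h)
Daily solids removed = 1761.2 * 24 = 42268.8 g/day
Convert g to kg: 42268.8 / 1000 = 42.2688 kg/day

42.2688 kg/day


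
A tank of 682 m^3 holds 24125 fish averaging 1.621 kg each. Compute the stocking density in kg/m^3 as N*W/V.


Total biomass = 24125 fish * 1.621 kg = 39106.625 kg
Density = total biomass / volume = 39106.625 / 682 = 57.3411 kg/m^3

57.3411 kg/m^3


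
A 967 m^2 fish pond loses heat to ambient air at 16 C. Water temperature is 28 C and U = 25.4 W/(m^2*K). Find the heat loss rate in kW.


Temperature difference dT = 28 - 16 = 12 K
Heat loss (W) = U * A * dT = 25.4 * 967 * 12 = 294741.6 W
Convert to kW: 294741.6 / 1000 = 294.7416 kW

294.7416 kW


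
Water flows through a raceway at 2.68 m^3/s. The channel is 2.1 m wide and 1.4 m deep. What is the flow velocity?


Cross-sectional area = W * d = 2.1 * 1.4 = 2.94 m^2
Velocity = Q / A = 2.68 / 2.94 = 0.911565 m/s

0.911565 m/s


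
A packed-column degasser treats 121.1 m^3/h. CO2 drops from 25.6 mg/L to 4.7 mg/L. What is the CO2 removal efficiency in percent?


CO2_out / CO2_in = 4.7 / 25.6 = 0.18359375
Fraction remaining = 0.18359375
efficiency = (1 - 0.18359375) * 100 = 81.6406 %

81.6406 %


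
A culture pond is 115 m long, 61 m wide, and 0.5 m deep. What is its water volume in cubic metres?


Base area = L * W = 115 * 61 = 7015 m^2
Volume = area * depth = 7015 * 0.5 = 3507.5 m^3

3507.5 m^3


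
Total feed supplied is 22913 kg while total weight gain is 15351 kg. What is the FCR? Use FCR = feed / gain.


FCR = feed consumed / weight gained
FCR = 22913 kg / 15351 kg = 1.49261

1.49261


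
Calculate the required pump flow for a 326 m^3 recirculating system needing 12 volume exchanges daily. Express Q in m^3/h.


Daily recirculation volume = 326 m^3 * 12 = 3912 m^3/day
Flow rate Q = daily volume / 24 h = 3912 / 24 = 163 m^3/h

163 m^3/h


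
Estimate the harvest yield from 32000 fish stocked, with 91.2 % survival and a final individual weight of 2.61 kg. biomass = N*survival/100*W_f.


Survivors = 32000 * 91.2/100 = 29184 fish
Harvest biomass = survivors * W_f = 29184 * 2.61 = 76170.24 kg

76170.24 kg


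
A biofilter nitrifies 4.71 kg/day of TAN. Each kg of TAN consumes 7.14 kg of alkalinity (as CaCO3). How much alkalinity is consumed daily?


Alkalinity factor: 7.14 kg CaCO3 consumed per kg TAN nitrified
alk = 4.71 kg TAN * 7.14 = 33.6294 kg CaCO3/day

33.6294 kg CaCO3/day


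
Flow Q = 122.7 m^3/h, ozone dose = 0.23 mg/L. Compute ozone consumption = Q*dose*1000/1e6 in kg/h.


O3 demand (mg/h) = Q * dose * 1000 = 122.7 * 0.23 * 1000 = 28221 mg/h
Convert mg to kg: 28221 / 1e6 = 0.028221 kg/h

0.028221 kg/h


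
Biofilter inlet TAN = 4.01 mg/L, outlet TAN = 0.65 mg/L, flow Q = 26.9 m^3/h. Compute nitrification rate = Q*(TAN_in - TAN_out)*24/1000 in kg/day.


Concentration drop: TAN_in - TAN_out = 4.01 - 0.65 = 3.36 mg/L
Hourly TAN removed = Q * dTAN = 26.9 m^3/h * 3.36 mg/L = 90.384 g/h  (m^3/h * mg/L = g/h)
Daily TAN removed = 90.384 * 24 = 2169.216 g/day
Convert to kg/day: 2169.216 / 1000 = 2.169216 kg/day

2.169216 kg/day


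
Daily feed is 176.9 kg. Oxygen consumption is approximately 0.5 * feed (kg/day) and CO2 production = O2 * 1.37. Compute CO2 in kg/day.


O2 = 176.9 * 0.5 = 88.45
CO2 = 88.45 * 1.37 = 121.1765

121.1765 kg/day


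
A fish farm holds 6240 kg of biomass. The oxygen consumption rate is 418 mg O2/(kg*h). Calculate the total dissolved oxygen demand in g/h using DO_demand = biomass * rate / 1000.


Total O2 consumption (mg/h) = 6240 kg * 418 mg/(kg*h) = 2608320 mg/h
Convert to g/h: 2608320 / 1000 = 2608.32 g/h

2608.32 g/h


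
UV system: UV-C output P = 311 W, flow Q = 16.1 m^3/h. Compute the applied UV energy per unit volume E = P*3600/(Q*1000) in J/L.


Energy delivered per hour = 311 W * 3600 s = 1119600 J/h
Volume treated per hour = 16.1 m^3/h * 1000 = 16100 L/h
dose = 1119600 / 16100 = 69.5404 J/L

69.5404 J/L


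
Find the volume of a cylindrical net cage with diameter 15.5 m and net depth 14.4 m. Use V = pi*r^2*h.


r = d/2 = 15.5/2 = 7.75 m
Base area = pi*r^2 = pi*7.75^2 = 188.69191 m^2
Volume = 188.69191 * 14.4 = 2717.16 m^3

2717.16 m^3


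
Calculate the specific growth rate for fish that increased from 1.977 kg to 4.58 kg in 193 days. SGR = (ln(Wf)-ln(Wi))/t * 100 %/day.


ln(W_f) = ln(4.58) = 1.521699
ln(W_i) = ln(1.977) = 0.68158054
ln(W_f) - ln(W_i) = 1.521699 - 0.68158054 = 0.84011846
SGR = 0.84011846 / 193 * 100 = 0.435295 %/day

0.435295 %/day


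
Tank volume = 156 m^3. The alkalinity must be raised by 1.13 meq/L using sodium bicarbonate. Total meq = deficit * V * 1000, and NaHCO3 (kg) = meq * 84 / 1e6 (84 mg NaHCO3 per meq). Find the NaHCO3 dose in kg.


Tank volume in L = 156 m^3 * 1000 = 156000 L
Total meq required = 1.13 meq/L * 156000 L = 176280 meq
NaHCO3 mass = 176280 meq * 84 mg/meq / 1e6 = 14.8075 kg

14.8075 kg


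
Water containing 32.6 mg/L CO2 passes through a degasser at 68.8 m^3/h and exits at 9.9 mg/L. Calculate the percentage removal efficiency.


CO2_out / CO2_in = 9.9 / 32.6 = 0.30368098
Fraction remaining = 0.30368098
efficiency = (1 - 0.30368098) * 100 = 69.6319 %

69.6319 %


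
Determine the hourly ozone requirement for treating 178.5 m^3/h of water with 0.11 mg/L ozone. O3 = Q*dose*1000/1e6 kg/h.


O3 demand (mg/h) = Q * dose * 1000 = 178.5 * 0.11 * 1000 = 19635 mg/h
Convert mg to kg: 19635 / 1e6 = 0.019635 kg/h

0.019635 kg/h


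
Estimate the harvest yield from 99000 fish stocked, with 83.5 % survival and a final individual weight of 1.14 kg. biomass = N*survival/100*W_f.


Survivors = 99000 * 83.5/100 = 82665 fish
Harvest biomass = survivors * W_f = 82665 * 1.14 = 94238.1 kg

94238.1 kg
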